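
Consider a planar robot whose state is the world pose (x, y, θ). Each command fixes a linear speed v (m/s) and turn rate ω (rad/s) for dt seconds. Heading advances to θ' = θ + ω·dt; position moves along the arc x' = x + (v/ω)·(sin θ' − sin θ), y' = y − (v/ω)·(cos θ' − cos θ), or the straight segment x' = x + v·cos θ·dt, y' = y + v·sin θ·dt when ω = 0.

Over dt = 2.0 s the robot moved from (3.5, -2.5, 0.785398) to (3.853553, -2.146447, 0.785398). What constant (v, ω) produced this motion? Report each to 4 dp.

v = 0.2500, ω = 0.0000

Δθ = 0.785398 − 0.785398 = 0.000000
ω = Δθ/dt = 0.000000/2.0 = 0.0000
ω = 0 → v = (Δx·cos θ + Δy·sin θ)/dt = 0.2500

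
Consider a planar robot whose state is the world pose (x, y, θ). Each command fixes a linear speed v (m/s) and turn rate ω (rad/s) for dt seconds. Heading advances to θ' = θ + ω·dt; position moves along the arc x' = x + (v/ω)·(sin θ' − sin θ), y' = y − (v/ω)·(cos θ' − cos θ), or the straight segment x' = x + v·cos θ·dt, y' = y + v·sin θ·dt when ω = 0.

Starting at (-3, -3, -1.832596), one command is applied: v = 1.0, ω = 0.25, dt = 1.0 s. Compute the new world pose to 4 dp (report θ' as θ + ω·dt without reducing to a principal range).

(-3.1360, -3.9881, -1.5826)

θ' = -1.8326 + 0.25·1.0 = -1.5826
R = v/ω = 1.0/0.25 = 4.0000
x' = -3 + 4.0000·(sin -1.5826 − sin -1.8326) = -3.1360
y' = -3 − 4.0000·(cos -1.5826 − cos -1.8326) = -3.9881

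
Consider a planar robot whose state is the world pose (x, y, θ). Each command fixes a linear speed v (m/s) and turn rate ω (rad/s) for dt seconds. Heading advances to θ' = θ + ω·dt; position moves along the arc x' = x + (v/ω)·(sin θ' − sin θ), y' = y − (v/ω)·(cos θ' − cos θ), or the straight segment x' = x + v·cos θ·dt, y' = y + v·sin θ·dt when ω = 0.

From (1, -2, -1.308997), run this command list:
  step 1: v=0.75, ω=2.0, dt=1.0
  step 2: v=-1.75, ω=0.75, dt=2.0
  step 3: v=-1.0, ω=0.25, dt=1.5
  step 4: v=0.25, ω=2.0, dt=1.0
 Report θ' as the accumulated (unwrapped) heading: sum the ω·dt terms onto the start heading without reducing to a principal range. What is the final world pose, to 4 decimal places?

step 1: θ'=0.6910 (R=0.3750) → pose (1.6012, -2.1919, 0.6910)
step 2: θ'=2.1910 (R=-2.3333) → pose (1.1895, -5.3461, 2.1910)
step 3: θ'=2.5660 (R=-4.0000) → pose (2.2672, -6.3768, 2.5660)
step 4: θ'=4.5660 (R=0.1250) → pose (2.0755, -6.4634, 4.5660)

(2.0755, -6.4634, 4.5660)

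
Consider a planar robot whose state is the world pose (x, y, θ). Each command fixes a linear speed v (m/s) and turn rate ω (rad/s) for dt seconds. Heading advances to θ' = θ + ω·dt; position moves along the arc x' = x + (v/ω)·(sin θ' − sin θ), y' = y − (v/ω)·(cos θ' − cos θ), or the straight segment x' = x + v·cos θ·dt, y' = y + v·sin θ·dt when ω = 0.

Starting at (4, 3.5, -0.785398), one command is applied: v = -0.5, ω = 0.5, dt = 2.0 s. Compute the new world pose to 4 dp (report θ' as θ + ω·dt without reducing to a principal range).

(3.0799, 3.7700, 0.2146)

θ' = -0.7854 + 0.5·2.0 = 0.2146
R = v/ω = -0.5/0.5 = -1.0000
x' = 4 + -1.0000·(sin 0.2146 − sin -0.7854) = 3.0799
y' = 3.5 − -1.0000·(cos 0.2146 − cos -0.7854) = 3.7700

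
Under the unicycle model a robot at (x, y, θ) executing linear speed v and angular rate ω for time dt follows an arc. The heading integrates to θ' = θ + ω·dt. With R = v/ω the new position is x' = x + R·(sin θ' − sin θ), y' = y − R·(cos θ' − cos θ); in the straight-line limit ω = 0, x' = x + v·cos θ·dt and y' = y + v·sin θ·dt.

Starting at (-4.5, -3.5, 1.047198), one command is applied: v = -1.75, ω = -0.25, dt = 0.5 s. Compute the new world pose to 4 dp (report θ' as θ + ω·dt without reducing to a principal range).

θ' = 1.0472 + -0.25·0.5 = 0.9222
R = v/ω = -1.75/-0.25 = 7.0000
x' = -4.5 + 7.0000·(sin 0.9222 − sin 1.0472) = -4.9837
y' = -3.5 − 7.0000·(cos 0.9222 − cos 1.0472) = -4.2285

(-4.9837, -4.2285, 0.9222)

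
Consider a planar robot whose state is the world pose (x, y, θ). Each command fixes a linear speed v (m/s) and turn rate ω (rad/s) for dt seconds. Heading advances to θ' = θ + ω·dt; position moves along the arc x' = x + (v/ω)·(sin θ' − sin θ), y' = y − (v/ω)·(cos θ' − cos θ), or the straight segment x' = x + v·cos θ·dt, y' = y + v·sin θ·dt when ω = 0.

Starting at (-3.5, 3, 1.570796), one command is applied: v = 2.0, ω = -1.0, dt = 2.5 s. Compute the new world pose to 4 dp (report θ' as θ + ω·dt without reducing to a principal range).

θ' = 1.5708 + -1.0·2.5 = -0.9292
R = v/ω = 2.0/-1.0 = -2.0000
x' = -3.5 + -2.0000·(sin -0.9292 − sin 1.5708) = 0.1023
y' = 3 − -2.0000·(cos -0.9292 − cos 1.5708) = 4.1969

(0.1023, 4.1969, -0.9292)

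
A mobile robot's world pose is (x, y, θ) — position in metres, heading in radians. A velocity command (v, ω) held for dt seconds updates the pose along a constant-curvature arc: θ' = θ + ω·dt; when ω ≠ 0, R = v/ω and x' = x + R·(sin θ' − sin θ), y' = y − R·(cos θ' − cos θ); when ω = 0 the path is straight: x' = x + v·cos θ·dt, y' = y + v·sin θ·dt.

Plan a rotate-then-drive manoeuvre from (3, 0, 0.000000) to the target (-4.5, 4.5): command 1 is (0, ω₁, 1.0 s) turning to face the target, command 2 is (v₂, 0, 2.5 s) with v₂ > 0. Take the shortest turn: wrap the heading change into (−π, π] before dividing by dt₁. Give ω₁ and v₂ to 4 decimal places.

ω₁ = 2.6012, v₂ = 3.4986

heading to target = atan2(4.5−0, -4.5−3) = 2.6012
Δθ = wrap(2.6012 − 0.0000) = 2.6012; ω₁ = Δθ/dt₁ = 2.6012
distance = √((-4.5−3)² + (4.5−0)²) = 8.7464; v₂ = distance/dt₂ = 3.4986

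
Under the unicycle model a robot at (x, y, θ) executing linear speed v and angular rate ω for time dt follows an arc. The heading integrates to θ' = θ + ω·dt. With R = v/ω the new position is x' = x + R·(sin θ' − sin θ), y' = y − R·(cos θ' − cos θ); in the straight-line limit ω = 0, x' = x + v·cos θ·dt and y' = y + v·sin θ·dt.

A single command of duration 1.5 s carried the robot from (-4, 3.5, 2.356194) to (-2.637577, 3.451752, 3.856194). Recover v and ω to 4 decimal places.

Δθ = 3.856194 − 2.356194 = 1.500000
ω = Δθ/dt = 1.500000/1.5 = 1.0000
R = Δx/(sin θ' − sin θ) = -1.0000
v = R·ω = -1.0000·1.0000 = -1.0000

v = -1.0000, ω = 1.0000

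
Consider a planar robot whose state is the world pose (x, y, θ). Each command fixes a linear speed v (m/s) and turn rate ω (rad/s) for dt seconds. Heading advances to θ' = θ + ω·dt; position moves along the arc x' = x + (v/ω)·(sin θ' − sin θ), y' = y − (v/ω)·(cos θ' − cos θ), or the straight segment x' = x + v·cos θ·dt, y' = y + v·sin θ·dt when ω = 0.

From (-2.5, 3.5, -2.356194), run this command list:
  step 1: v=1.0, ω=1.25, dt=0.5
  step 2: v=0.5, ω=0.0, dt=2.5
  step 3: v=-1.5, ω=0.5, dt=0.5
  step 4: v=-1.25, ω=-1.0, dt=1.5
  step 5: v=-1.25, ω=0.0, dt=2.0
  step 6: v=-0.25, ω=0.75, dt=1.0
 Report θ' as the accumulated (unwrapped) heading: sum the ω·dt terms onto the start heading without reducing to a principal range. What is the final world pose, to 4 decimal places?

(0.8261, 4.4454, -2.2312)

step 1: θ'=-1.7312 (R=0.8000) → pose (-2.7240, 3.0621, -1.7312)
step 2: θ'=-1.7312 (straight) → pose (-2.9237, 1.8281, -1.7312)
step 3: θ'=-1.4812 (R=-3.0000) → pose (-2.8972, 2.5757, -1.4812)
step 4: θ'=-2.9812 (R=1.2500) → pose (-1.8519, 3.9215, -2.9812)
step 5: θ'=-2.9812 (straight) → pose (0.6160, 4.3208, -2.9812)
step 6: θ'=-2.2312 (R=-0.3333) → pose (0.8261, 4.4454, -2.2312)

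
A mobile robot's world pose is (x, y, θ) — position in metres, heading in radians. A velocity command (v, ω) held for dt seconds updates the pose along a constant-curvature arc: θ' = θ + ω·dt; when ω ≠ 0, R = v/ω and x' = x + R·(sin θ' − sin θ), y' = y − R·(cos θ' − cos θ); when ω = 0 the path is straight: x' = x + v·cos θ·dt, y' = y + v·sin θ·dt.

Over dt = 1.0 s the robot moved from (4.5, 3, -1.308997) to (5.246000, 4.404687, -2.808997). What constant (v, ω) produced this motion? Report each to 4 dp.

v = -1.7500, ω = -1.5000

Δθ = -2.808997 − -1.308997 = -1.500000
ω = Δθ/dt = -1.500000/1.0 = -1.5000
R = −Δy/(cos θ' − cos θ) = 1.1667
v = R·ω = 1.1667·-1.5000 = -1.7500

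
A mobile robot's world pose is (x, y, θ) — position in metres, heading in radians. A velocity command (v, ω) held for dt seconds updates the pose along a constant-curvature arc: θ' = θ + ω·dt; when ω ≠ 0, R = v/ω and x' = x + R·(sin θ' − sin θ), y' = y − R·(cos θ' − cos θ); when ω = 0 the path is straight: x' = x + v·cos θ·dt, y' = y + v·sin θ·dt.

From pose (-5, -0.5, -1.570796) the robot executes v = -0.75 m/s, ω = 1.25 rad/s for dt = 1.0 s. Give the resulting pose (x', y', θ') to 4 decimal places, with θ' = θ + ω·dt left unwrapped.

(-5.4108, 0.0694, -0.3208)

θ' = -1.5708 + 1.25·1.0 = -0.3208
R = v/ω = -0.75/1.25 = -0.6000
x' = -5 + -0.6000·(sin -0.3208 − sin -1.5708) = -5.4108
y' = -0.5 − -0.6000·(cos -0.3208 − cos -1.5708) = 0.0694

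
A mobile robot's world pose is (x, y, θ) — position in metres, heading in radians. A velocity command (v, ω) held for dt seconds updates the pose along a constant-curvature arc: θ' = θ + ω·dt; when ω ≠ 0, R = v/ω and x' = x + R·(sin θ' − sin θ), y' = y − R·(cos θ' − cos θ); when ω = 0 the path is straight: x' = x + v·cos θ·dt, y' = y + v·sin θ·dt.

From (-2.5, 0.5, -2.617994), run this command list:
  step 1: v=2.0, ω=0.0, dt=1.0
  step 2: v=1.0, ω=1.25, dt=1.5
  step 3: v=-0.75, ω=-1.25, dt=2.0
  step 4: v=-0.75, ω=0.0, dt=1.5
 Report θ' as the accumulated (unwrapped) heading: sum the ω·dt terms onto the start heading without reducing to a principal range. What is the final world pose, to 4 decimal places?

step 1: θ'=-2.6180 (straight) → pose (-4.2321, -0.5000, -2.6180)
step 2: θ'=-0.7430 (R=0.8000) → pose (-4.3732, -1.7820, -0.7430)
step 3: θ'=-3.2430 (R=0.6000) → pose (-3.9066, -0.7432, -3.2430)
step 4: θ'=-3.2430 (straight) → pose (-2.7874, -0.8571, -3.2430)

(-2.7874, -0.8571, -3.2430)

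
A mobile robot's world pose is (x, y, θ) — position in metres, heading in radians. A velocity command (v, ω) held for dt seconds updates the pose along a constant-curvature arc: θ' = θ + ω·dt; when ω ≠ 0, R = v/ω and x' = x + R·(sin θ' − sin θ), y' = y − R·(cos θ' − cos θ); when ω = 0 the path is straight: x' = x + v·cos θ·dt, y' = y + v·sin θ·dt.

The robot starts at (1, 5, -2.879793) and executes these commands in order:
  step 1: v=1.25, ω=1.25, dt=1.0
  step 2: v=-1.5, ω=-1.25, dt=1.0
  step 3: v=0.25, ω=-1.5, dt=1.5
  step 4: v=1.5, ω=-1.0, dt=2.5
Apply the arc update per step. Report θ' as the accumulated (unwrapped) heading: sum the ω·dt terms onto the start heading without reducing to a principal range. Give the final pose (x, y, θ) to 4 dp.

step 1: θ'=-1.6298 (R=1.0000) → pose (0.2606, 4.0930, -1.6298)
step 2: θ'=-2.8798 (R=1.2000) → pose (1.1479, 5.1814, -2.8798)
step 3: θ'=-5.1298 (R=-0.1667) → pose (0.9524, 5.4099, -5.1298)
step 4: θ'=-7.6298 (R=-1.5000) → pose (3.7861, 5.1353, -7.6298)

(3.7861, 5.1353, -7.6298)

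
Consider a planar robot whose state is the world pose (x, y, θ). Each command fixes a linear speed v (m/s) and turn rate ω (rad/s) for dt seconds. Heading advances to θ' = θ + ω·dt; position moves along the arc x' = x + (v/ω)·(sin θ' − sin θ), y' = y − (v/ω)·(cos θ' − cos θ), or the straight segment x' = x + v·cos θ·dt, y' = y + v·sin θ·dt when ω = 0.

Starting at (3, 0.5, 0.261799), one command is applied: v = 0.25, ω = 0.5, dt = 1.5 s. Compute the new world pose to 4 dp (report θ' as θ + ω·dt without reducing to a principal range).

(3.2945, 0.7178, 1.0118)

θ' = 0.2618 + 0.5·1.5 = 1.0118
R = v/ω = 0.25/0.5 = 0.5000
x' = 3 + 0.5000·(sin 1.0118 − sin 0.2618) = 3.2945
y' = 0.5 − 0.5000·(cos 1.0118 − cos 0.2618) = 0.7178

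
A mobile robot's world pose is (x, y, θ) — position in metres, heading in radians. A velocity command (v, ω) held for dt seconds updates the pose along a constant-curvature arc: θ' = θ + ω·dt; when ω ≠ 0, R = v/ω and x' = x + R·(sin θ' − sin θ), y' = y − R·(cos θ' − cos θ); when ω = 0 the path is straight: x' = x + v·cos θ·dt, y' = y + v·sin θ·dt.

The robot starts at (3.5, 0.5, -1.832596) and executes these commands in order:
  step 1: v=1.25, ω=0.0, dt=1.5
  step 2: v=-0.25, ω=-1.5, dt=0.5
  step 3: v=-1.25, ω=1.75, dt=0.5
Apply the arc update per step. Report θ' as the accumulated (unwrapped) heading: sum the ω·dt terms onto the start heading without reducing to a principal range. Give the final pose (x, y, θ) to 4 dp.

step 1: θ'=-1.8326 (straight) → pose (3.0147, -1.3111, -1.8326)
step 2: θ'=-2.5826 (R=0.1667) → pose (3.0873, -1.2129, -2.5826)
step 3: θ'=-1.7076 (R=-0.7143) → pose (3.4161, -0.7048, -1.7076)

(3.4161, -0.7048, -1.7076)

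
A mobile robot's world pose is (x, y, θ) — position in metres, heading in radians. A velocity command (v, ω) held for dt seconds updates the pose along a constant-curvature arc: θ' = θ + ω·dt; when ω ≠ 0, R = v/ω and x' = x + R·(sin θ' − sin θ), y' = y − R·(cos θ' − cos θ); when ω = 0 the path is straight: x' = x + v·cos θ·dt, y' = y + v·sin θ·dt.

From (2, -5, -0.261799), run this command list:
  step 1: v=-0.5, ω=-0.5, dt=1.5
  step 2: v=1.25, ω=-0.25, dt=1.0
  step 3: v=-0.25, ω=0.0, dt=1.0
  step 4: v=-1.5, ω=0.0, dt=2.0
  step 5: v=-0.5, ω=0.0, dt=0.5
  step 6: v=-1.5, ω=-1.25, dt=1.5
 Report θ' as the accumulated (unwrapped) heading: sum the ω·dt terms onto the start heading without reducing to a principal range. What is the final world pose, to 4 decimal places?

step 1: θ'=-1.0118 (R=1.0000) → pose (1.4110, -4.5644, -1.0118)
step 2: θ'=-1.2618 (R=-5.0000) → pose (1.9353, -5.6956, -1.2618)
step 3: θ'=-1.2618 (straight) → pose (1.8593, -5.4574, -1.2618)
step 4: θ'=-1.2618 (straight) → pose (0.9470, -2.5995, -1.2618)
step 5: θ'=-1.2618 (straight) → pose (0.8709, -2.3613, -1.2618)
step 6: θ'=-3.1368 (R=1.2000) → pose (2.0083, -0.7964, -3.1368)

(2.0083, -0.7964, -3.1368)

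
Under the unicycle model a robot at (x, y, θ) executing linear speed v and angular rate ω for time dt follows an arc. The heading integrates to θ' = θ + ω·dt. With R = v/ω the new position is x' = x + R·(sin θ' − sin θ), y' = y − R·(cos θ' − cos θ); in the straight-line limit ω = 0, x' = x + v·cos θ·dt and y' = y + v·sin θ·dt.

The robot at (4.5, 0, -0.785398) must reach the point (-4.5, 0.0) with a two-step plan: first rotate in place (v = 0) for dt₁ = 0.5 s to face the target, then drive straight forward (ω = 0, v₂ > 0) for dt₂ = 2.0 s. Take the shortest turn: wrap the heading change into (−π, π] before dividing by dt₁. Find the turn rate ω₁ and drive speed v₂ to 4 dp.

heading to target = atan2(0−0, -4.5−4.5) = 3.1416
Δθ = wrap(3.1416 − -0.7854) = -2.3562; ω₁ = Δθ/dt₁ = -4.7124
distance = √((-4.5−4.5)² + (0−0)²) = 9.0000; v₂ = distance/dt₂ = 4.5000

ω₁ = -4.7124, v₂ = 4.5000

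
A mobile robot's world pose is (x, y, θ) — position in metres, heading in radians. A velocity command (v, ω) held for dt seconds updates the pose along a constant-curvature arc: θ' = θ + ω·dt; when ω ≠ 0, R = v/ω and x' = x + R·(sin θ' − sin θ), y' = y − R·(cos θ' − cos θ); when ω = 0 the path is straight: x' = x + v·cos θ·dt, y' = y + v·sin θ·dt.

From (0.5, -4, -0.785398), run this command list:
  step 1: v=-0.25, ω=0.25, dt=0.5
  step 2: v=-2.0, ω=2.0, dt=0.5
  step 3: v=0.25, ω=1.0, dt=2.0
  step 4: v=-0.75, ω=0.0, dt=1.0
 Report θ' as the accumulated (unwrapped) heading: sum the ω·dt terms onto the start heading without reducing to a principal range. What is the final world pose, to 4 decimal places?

step 1: θ'=-0.6604 (R=-1.0000) → pose (0.4063, -3.9174, -0.6604)
step 2: θ'=0.3396 (R=-1.0000) → pose (-0.5402, -3.7642, 0.3396)
step 3: θ'=2.3396 (R=0.2500) → pose (-0.4438, -3.3547, 2.3396)
step 4: θ'=2.3396 (straight) → pose (0.0776, -3.8937, 2.3396)

(0.0776, -3.8937, 2.3396)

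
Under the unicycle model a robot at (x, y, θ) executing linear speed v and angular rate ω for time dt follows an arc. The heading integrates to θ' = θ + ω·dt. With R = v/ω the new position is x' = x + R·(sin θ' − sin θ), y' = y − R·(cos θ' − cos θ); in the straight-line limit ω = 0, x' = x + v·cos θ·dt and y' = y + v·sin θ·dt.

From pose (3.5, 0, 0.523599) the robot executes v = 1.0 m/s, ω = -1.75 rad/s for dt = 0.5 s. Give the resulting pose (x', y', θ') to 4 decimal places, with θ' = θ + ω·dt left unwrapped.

θ' = 0.5236 + -1.75·0.5 = -0.3514
R = v/ω = 1.0/-1.75 = -0.5714
x' = 3.5 + -0.5714·(sin -0.3514 − sin 0.5236) = 3.9824
y' = 0 − -0.5714·(cos -0.3514 − cos 0.5236) = 0.0416

(3.9824, 0.0416, -0.3514)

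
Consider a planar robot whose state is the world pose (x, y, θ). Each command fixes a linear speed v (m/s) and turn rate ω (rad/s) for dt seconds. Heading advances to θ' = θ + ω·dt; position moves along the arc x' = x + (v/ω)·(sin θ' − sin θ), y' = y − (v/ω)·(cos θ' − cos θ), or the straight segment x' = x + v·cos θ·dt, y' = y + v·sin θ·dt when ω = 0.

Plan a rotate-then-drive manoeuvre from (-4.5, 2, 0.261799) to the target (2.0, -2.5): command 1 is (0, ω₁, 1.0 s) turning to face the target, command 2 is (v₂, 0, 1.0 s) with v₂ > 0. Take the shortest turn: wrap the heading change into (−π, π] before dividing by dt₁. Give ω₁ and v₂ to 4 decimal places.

ω₁ = -0.8673, v₂ = 7.9057

heading to target = atan2(-2.5−2, 2−-4.5) = -0.6055
Δθ = wrap(-0.6055 − 0.2618) = -0.8673; ω₁ = Δθ/dt₁ = -0.8673
distance = √((2−-4.5)² + (-2.5−2)²) = 7.9057; v₂ = distance/dt₂ = 7.9057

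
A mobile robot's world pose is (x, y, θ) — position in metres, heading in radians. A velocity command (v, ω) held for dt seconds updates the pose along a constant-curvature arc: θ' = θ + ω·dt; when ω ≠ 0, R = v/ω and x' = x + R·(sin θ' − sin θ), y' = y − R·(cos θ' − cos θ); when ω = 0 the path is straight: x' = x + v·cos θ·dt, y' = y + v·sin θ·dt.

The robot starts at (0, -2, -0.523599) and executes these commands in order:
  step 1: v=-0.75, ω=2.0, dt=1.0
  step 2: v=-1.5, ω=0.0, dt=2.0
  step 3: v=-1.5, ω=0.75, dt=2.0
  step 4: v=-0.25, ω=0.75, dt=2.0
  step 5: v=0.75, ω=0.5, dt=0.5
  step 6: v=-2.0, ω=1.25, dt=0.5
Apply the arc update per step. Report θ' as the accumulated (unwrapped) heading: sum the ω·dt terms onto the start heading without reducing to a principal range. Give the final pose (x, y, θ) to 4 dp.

(0.8406, -6.6264, 5.3514)

step 1: θ'=1.4764 (R=-0.3750) → pose (-0.5608, -2.2894, 1.4764)
step 2: θ'=1.4764 (straight) → pose (-0.8436, -5.2761, 1.4764)
step 3: θ'=2.9764 (R=-2.0000) → pose (0.8186, -7.4373, 2.9764)
step 4: θ'=4.4764 (R=-0.3333) → pose (1.1975, -7.1865, 4.4764)
step 5: θ'=4.7264 (R=1.5000) → pose (1.1561, -7.5582, 4.7264)
step 6: θ'=5.3514 (R=-1.6000) → pose (0.8406, -6.6264, 5.3514)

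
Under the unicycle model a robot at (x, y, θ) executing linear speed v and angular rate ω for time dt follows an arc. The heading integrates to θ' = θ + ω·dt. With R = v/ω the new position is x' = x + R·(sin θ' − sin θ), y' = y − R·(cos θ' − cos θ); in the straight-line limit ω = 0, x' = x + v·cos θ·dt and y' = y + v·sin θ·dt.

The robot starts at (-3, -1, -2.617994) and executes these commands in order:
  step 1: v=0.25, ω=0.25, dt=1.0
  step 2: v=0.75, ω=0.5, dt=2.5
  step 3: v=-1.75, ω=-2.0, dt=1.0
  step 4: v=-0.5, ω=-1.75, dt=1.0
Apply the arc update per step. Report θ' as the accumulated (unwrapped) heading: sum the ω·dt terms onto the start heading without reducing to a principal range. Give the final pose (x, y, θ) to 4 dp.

step 1: θ'=-2.3680 (R=1.0000) → pose (-3.1987, -1.1506, -2.3680)
step 2: θ'=-1.1180 (R=1.5000) → pose (-3.4995, -2.8800, -1.1180)
step 3: θ'=-3.1180 (R=0.8750) → pose (-2.7333, -1.6224, -3.1180)
step 4: θ'=-4.8680 (R=0.2857) → pose (-2.4443, -1.9523, -4.8680)

(-2.4443, -1.9523, -4.8680)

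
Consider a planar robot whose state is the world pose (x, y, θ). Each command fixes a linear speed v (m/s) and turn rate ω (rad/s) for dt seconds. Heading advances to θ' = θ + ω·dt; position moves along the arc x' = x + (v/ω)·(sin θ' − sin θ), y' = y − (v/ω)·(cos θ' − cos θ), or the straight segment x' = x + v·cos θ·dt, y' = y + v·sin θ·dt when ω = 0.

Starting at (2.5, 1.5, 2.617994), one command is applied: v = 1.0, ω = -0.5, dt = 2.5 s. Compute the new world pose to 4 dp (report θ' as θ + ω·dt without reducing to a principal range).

θ' = 2.6180 + -0.5·2.5 = 1.3680
R = v/ω = 1.0/-0.5 = -2.0000
x' = 2.5 + -2.0000·(sin 1.3680 − sin 2.6180) = 1.5410
y' = 1.5 − -2.0000·(cos 1.3680 − cos 2.6180) = 3.6349

(1.5410, 3.6349, 1.3680)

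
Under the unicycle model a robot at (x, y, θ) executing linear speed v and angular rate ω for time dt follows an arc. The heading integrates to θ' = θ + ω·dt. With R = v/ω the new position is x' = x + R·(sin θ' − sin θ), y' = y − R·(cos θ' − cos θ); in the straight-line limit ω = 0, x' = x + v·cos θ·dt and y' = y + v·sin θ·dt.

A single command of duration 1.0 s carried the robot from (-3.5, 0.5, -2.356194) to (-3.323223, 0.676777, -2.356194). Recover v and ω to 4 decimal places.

v = -0.2500, ω = 0.0000

Δθ = -2.356194 − -2.356194 = 0.000000
ω = Δθ/dt = 0.000000/1.0 = 0.0000
ω = 0 → v = (Δx·cos θ + Δy·sin θ)/dt = -0.2500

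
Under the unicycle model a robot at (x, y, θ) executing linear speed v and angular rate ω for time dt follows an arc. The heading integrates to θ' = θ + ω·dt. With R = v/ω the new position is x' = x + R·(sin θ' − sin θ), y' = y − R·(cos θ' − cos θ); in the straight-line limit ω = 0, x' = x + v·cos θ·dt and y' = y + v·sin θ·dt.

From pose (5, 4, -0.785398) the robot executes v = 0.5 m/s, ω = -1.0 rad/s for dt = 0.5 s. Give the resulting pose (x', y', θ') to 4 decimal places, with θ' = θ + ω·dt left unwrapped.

θ' = -0.7854 + -1.0·0.5 = -1.2854
R = v/ω = 0.5/-1.0 = -0.5000
x' = 5 + -0.5000·(sin -1.2854 − sin -0.7854) = 5.1262
y' = 4 − -0.5000·(cos -1.2854 − cos -0.7854) = 3.7872

(5.1262, 3.7872, -1.2854)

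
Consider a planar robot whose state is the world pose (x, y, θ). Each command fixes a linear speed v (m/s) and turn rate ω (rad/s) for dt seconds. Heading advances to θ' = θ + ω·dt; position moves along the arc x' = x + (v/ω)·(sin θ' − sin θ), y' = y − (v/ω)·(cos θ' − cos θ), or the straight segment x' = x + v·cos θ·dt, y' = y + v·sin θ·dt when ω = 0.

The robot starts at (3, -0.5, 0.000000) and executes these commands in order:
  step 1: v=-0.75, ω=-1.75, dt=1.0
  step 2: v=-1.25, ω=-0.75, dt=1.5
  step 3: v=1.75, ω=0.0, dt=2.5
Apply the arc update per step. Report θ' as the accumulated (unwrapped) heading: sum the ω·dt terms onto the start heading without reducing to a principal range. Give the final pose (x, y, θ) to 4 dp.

(-0.4413, 0.1631, -2.8750)

step 1: θ'=-1.7500 (R=0.4286) → pose (2.5783, 0.0050, -1.7500)
step 2: θ'=-2.8750 (R=1.6667) → pose (3.7792, 1.3157, -2.8750)
step 3: θ'=-2.8750 (straight) → pose (-0.4413, 0.1631, -2.8750)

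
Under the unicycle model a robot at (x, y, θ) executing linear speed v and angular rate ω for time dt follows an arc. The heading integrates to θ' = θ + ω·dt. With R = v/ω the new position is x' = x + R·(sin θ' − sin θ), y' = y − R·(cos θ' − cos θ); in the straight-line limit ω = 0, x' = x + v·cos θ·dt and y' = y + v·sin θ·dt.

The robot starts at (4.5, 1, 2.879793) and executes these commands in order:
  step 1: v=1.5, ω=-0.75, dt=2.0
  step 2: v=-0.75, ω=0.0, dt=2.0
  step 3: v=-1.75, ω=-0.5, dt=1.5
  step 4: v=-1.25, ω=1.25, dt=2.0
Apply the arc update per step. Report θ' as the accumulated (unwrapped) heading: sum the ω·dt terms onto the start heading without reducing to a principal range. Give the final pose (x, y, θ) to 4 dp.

(1.9715, -2.1333, 3.1298)

step 1: θ'=1.3798 (R=-2.0000) → pose (3.0540, 3.3115, 1.3798)
step 2: θ'=1.3798 (straight) → pose (2.7692, 1.8388, 1.3798)
step 3: θ'=0.6298 (R=3.5000) → pose (1.3943, -0.3253, 0.6298)
step 4: θ'=3.1298 (R=-1.0000) → pose (1.9715, -2.1333, 3.1298)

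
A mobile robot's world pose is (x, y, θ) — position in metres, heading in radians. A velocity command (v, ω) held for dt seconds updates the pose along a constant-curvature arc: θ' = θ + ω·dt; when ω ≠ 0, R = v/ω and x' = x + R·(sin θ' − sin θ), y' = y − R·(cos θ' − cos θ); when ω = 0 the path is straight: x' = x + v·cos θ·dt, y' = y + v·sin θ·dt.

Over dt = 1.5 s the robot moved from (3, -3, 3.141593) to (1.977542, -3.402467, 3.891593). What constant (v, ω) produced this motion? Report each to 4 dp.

Δθ = 3.891593 − 3.141593 = 0.750000
ω = Δθ/dt = 0.750000/1.5 = 0.5000
R = Δx/(sin θ' − sin θ) = 1.5000
v = R·ω = 1.5000·0.5000 = 0.7500

v = 0.7500, ω = 0.5000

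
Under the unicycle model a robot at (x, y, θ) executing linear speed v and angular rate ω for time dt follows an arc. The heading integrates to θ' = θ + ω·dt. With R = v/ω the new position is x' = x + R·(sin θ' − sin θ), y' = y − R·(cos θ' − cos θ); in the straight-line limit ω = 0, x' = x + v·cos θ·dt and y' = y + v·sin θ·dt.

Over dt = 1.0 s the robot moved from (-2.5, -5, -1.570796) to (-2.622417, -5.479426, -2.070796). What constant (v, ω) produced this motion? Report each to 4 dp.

v = 0.5000, ω = -0.5000

Δθ = -2.070796 − -1.570796 = -0.500000
ω = Δθ/dt = -0.500000/1.0 = -0.5000
R = −Δy/(cos θ' − cos θ) = -1.0000
v = R·ω = -1.0000·-0.5000 = 0.5000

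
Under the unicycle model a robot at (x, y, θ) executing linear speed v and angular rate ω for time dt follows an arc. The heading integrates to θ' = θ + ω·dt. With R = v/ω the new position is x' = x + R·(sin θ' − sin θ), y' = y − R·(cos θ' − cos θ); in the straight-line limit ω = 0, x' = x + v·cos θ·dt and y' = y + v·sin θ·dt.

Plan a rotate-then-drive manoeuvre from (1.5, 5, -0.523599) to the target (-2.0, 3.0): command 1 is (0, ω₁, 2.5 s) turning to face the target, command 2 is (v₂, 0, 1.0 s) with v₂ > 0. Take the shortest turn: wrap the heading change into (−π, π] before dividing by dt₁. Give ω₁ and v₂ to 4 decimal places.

heading to target = atan2(3−5, -2−1.5) = -2.6224
Δθ = wrap(-2.6224 − -0.5236) = -2.0988; ω₁ = Δθ/dt₁ = -0.8395
distance = √((-2−1.5)² + (3−5)²) = 4.0311; v₂ = distance/dt₂ = 4.0311

ω₁ = -0.8395, v₂ = 4.0311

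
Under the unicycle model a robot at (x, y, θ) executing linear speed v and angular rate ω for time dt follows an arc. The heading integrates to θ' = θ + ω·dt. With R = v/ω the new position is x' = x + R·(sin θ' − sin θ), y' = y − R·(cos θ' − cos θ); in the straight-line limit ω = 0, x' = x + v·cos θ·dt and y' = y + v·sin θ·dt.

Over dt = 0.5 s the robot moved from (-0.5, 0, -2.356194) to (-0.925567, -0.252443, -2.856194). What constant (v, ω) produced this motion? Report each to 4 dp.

v = 1.0000, ω = -1.0000

Δθ = -2.856194 − -2.356194 = -0.500000
ω = Δθ/dt = -0.500000/0.5 = -1.0000
R = Δx/(sin θ' − sin θ) = -1.0000
v = R·ω = -1.0000·-1.0000 = 1.0000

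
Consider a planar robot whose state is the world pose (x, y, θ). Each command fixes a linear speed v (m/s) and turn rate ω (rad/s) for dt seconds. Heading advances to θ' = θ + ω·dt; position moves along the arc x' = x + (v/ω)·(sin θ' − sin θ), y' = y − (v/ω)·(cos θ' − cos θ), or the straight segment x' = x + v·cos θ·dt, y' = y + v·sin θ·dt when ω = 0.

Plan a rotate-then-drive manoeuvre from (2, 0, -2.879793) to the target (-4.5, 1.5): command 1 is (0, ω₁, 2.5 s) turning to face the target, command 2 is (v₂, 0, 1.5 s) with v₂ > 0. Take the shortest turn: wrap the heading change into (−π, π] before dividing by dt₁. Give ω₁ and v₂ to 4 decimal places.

ω₁ = -0.1954, v₂ = 4.4472

heading to target = atan2(1.5−0, -4.5−2) = 2.9148
Δθ = wrap(2.9148 − -2.8798) = -0.4886; ω₁ = Δθ/dt₁ = -0.1954
distance = √((-4.5−2)² + (1.5−0)²) = 6.6708; v₂ = distance/dt₂ = 4.4472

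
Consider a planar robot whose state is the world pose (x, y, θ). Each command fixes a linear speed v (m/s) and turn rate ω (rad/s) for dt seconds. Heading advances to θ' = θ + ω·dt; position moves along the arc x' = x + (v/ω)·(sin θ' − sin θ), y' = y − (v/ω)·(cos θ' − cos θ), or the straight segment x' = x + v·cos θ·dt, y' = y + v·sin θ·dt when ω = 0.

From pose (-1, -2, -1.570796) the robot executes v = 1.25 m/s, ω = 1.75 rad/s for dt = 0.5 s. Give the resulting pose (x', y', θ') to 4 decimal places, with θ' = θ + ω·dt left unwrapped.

θ' = -1.5708 + 1.75·0.5 = -0.6958
R = v/ω = 1.25/1.75 = 0.7143
x' = -1 + 0.7143·(sin -0.6958 − sin -1.5708) = -0.7436
y' = -2 − 0.7143·(cos -0.6958 − cos -1.5708) = -2.5482

(-0.7436, -2.5482, -0.6958)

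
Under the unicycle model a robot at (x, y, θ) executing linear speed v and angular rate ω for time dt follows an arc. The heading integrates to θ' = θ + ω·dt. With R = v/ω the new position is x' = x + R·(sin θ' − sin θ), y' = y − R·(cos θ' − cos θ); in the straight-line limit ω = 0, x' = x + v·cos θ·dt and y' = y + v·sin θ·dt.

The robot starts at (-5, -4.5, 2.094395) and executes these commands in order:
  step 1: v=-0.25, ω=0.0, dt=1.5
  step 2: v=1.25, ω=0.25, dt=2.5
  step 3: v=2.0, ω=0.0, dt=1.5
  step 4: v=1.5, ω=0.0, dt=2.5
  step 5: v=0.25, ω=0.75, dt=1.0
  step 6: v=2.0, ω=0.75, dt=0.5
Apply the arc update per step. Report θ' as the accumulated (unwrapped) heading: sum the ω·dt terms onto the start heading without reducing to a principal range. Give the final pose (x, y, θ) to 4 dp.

step 1: θ'=2.0944 (straight) → pose (-4.8125, -4.8248, 2.0944)
step 2: θ'=2.7194 (R=5.0000) → pose (-7.0938, -2.7638, 2.7194)
step 3: θ'=2.7194 (straight) → pose (-9.8304, -1.5345, 2.7194)
step 4: θ'=2.7194 (straight) → pose (-13.2511, 0.0021, 2.7194)
step 5: θ'=3.4694 (R=0.3333) → pose (-13.4950, 0.0136, 3.4694)
step 6: θ'=3.8444 (R=2.6667) → pose (-14.3600, -0.4763, 3.8444)

(-14.3600, -0.4763, 3.8444)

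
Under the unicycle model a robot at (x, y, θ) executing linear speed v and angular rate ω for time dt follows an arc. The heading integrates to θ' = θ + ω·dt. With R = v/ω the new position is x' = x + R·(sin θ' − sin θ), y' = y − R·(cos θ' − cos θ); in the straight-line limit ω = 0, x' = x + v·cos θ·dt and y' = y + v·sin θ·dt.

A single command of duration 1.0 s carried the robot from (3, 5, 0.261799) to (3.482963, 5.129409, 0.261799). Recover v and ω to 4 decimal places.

v = 0.5000, ω = 0.0000

Δθ = 0.261799 − 0.261799 = 0.000000
ω = Δθ/dt = 0.000000/1.0 = 0.0000
ω = 0 → v = (Δx·cos θ + Δy·sin θ)/dt = 0.5000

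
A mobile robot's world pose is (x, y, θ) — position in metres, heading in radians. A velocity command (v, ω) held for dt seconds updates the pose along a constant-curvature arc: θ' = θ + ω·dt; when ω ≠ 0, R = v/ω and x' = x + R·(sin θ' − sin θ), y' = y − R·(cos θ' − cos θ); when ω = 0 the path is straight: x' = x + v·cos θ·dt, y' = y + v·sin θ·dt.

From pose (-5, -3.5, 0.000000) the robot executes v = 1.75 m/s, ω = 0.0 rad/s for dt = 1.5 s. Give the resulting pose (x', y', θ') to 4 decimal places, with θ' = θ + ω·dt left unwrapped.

(-2.3750, -3.5000, 0.0000)

θ' = 0.0000 + 0.0·1.5 = 0.0000
ω = 0 → straight: x' = -5 + 1.75·cos(0.0000)·1.5 = -2.3750
y' = -3.5 + 1.75·sin(0.0000)·1.5 = -3.5000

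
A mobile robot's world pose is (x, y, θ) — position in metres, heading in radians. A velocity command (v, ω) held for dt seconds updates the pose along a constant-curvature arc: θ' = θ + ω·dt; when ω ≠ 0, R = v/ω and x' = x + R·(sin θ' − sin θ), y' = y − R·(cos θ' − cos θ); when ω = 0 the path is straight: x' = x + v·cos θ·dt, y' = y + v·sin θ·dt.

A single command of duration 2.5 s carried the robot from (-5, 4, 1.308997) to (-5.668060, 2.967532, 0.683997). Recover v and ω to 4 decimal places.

v = -0.5000, ω = -0.2500

Δθ = 0.683997 − 1.308997 = -0.625000
ω = Δθ/dt = -0.625000/2.5 = -0.2500
R = −Δy/(cos θ' − cos θ) = 2.0000
v = R·ω = 2.0000·-0.2500 = -0.5000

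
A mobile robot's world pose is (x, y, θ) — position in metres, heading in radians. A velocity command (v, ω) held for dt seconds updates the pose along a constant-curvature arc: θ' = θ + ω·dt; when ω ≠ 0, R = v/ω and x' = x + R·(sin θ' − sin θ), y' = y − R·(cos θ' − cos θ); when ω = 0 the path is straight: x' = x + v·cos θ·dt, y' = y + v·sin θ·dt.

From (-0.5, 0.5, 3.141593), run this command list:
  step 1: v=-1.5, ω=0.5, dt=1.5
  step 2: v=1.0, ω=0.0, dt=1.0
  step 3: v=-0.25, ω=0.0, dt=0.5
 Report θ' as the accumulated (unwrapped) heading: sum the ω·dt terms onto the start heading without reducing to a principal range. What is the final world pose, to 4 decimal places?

step 1: θ'=3.8916 (R=-3.0000) → pose (1.5449, 1.3049, 3.8916)
step 2: θ'=3.8916 (straight) → pose (0.8132, 0.6233, 3.8916)
step 3: θ'=3.8916 (straight) → pose (0.9047, 0.7085, 3.8916)

(0.9047, 0.7085, 3.8916)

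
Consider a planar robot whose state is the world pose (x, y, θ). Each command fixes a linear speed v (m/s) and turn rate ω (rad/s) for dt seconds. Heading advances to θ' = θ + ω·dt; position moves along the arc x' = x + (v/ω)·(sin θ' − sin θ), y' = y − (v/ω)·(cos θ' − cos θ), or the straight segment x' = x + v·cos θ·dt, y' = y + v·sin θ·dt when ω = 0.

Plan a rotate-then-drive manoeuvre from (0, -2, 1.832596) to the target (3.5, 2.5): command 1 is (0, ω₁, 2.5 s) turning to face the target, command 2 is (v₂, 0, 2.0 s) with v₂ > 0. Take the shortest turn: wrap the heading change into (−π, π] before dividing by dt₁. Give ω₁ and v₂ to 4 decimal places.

heading to target = atan2(2.5−-2, 3.5−0) = 0.9098
Δθ = wrap(0.9098 − 1.8326) = -0.9228; ω₁ = Δθ/dt₁ = -0.3691
distance = √((3.5−0)² + (2.5−-2)²) = 5.7009; v₂ = distance/dt₂ = 2.8504

ω₁ = -0.3691, v₂ = 2.8504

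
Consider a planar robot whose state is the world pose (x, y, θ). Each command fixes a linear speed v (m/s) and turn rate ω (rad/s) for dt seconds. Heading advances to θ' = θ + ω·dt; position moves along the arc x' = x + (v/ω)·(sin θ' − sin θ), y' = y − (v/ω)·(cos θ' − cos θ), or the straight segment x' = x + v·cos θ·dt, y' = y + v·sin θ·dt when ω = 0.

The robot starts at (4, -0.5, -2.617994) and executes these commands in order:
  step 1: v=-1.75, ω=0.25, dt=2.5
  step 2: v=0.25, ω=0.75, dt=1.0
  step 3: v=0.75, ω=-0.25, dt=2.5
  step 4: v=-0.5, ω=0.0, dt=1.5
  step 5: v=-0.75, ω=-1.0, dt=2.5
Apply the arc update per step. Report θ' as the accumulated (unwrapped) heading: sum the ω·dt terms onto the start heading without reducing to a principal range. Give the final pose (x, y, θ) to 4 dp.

step 1: θ'=-1.9930 (R=-7.0000) → pose (6.8853, 2.6938, -1.9930)
step 2: θ'=-1.2430 (R=0.3333) → pose (6.8738, 2.4499, -1.2430)
step 3: θ'=-1.8680 (R=-3.0000) → pose (6.9020, 0.6055, -1.8680)
step 4: θ'=-1.8680 (straight) → pose (7.1217, 1.3226, -1.8680)
step 5: θ'=-4.3680 (R=0.7500) → pose (8.5448, 1.3562, -4.3680)

(8.5448, 1.3562, -4.3680)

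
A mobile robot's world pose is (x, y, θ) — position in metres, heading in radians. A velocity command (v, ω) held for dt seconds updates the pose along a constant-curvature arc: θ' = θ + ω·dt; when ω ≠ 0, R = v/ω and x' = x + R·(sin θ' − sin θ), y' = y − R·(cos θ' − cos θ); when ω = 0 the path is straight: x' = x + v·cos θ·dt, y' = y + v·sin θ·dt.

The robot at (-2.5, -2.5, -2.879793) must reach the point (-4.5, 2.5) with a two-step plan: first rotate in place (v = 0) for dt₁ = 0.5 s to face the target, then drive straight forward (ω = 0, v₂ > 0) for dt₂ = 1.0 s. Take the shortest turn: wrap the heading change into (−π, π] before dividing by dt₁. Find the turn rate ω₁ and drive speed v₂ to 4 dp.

heading to target = atan2(2.5−-2.5, -4.5−-2.5) = 1.9513
Δθ = wrap(1.9513 − -2.8798) = -1.4521; ω₁ = Δθ/dt₁ = -2.9042
distance = √((-4.5−-2.5)² + (2.5−-2.5)²) = 5.3852; v₂ = distance/dt₂ = 5.3852

ω₁ = -2.9042, v₂ = 5.3852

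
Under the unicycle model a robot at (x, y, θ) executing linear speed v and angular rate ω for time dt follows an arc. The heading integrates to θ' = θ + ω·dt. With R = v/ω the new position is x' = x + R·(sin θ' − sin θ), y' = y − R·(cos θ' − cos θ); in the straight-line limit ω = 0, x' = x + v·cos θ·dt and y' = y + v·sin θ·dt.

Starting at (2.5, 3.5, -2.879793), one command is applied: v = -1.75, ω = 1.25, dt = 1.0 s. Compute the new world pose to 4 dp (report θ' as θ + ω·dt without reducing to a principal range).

(3.5352, 4.7697, -1.6298)

θ' = -2.8798 + 1.25·1.0 = -1.6298
R = v/ω = -1.75/1.25 = -1.4000
x' = 2.5 + -1.4000·(sin -1.6298 − sin -2.8798) = 3.5352
y' = 3.5 − -1.4000·(cos -1.6298 − cos -2.8798) = 4.7697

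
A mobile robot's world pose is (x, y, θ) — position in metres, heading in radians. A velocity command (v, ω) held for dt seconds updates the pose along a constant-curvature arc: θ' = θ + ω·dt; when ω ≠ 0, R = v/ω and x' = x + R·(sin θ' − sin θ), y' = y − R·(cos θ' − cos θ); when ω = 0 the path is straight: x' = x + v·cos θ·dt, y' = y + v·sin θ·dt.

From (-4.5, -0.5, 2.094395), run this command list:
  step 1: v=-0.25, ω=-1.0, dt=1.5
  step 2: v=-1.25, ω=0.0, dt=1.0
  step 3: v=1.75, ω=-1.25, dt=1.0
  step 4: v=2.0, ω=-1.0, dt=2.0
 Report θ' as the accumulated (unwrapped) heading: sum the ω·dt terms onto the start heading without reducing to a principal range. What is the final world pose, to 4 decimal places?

step 1: θ'=0.5944 (R=0.2500) → pose (-4.5765, -0.8321, 0.5944)
step 2: θ'=0.5944 (straight) → pose (-5.6121, -1.5321, 0.5944)
step 3: θ'=-0.6556 (R=-1.4000) → pose (-3.9746, -1.5823, -0.6556)
step 4: θ'=-2.6556 (R=-2.0000) → pose (-4.2597, -4.9360, -2.6556)

(-4.2597, -4.9360, -2.6556)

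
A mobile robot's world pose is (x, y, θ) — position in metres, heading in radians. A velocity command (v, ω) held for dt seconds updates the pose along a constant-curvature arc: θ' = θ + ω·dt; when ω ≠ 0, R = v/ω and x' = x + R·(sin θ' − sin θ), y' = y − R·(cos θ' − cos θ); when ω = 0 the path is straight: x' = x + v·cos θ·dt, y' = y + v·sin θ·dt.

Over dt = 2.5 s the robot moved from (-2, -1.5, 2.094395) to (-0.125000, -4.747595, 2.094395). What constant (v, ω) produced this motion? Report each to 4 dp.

Δθ = 2.094395 − 2.094395 = 0.000000
ω = Δθ/dt = 0.000000/2.5 = 0.0000
ω = 0 → v = (Δx·cos θ + Δy·sin θ)/dt = -1.5000

v = -1.5000, ω = 0.0000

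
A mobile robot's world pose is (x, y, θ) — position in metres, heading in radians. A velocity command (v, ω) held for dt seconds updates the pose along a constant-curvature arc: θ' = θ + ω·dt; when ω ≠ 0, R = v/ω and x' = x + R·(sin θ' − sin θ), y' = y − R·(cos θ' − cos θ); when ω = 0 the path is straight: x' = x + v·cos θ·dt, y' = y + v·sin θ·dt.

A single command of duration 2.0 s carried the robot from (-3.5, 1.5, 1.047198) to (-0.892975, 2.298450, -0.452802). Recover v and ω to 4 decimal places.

Δθ = -0.452802 − 1.047198 = -1.500000
ω = Δθ/dt = -1.500000/2.0 = -0.7500
R = Δx/(sin θ' − sin θ) = -2.0000
v = R·ω = -2.0000·-0.7500 = 1.5000

v = 1.5000, ω = -0.7500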